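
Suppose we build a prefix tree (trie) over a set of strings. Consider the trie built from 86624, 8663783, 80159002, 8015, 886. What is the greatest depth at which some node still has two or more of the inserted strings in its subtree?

4

Equivalently: take the maximum, over all pairs, of their longest common prefix length.
e.g. "8015" and "80159002" share the prefix "8015" of length 4; no pair shares a longer one.
Longest shared-prefix length: 4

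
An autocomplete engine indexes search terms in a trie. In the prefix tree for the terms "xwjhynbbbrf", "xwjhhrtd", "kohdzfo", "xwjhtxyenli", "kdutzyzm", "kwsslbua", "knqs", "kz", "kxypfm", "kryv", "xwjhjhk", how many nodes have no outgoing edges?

11

A leaf is a node with no children — equivalently, the end of a word that is not a proper prefix of any other stored word.
Those words: "kdutzyzm", "knqs", "kohdzfo", "kryv", "kwsslbua", "kxypfm", "kz", "xwjhhrtd", "xwjhjhk", "xwjhtxyenli", "xwjhynbbbrf"
Leaf count: 11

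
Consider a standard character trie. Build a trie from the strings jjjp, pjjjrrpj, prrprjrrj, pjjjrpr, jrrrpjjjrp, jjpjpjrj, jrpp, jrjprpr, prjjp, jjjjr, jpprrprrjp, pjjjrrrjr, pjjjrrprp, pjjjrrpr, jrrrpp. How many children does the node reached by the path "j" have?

3

The children of the "j" node are the distinct next characters among strings starting with "j".
Distinct next characters after "j": j, p, r.
That node has 3 child edges.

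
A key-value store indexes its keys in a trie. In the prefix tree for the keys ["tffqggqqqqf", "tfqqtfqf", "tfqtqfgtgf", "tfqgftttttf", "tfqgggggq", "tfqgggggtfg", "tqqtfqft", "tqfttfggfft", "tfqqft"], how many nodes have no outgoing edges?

9

Leaves are exactly the stored words that no other stored word extends.
Those words: "tffqggqqqqf", "tfqgftttttf", "tfqgggggq", "tfqgggggtfg", "tfqqft", "tfqqtfqf", "tfqtqfgtgf", "tqfttfggfft", "tqqtfqft"
Leaf count: 9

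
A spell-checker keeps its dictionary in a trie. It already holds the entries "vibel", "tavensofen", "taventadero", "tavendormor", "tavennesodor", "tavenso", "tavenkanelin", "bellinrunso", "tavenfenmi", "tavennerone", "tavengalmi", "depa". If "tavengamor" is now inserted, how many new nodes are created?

"tavenga" is already a path in the trie; the remaining "mor" must be added.
New nodes needed: |"tavengamor"| − 7 = 10 − 7 = 3.

3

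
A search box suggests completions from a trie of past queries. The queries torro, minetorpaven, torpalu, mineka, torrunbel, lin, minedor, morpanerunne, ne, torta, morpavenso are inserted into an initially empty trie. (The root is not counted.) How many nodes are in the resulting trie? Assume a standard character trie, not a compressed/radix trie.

Count nodes per top-level branch (shared prefixes stored once):
  'l'-branch (lin): 3 nodes
  'm'-branch (minedor, mineka, minetorpaven, morpanerunne, morpavenso): 33 nodes
  'n'-branch (ne): 2 nodes
  't'-branch (torpalu, torro, torrunbel, torta): 16 nodes
Sum: 54

54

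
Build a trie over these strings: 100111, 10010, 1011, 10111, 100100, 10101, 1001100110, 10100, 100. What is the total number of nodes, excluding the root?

Trie structure (* marks end of a word):
(root)
└─ 1
   └─ 0
      ├─ 0 *
      │  └─ 1
      │     ├─ 0 *
      │     │  └─ 0 *
      │     └─ 1
      │        ├─ 0
      │        │  └─ 0
      │        │     └─ 1
      │        │        └─ 1
      │        │           └─ 0 *
      │        └─ 1 *
      └─ 1
         ├─ 0
         │  ├─ 0 *
         │  └─ 1 *
         └─ 1 *
            └─ 1 *
Counting every labelled node above: 19.

19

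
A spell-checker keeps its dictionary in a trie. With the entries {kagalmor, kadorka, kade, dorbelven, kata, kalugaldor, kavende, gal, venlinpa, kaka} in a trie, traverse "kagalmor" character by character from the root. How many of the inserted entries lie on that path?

1

Check each prefix of "kagalmor" against the stored set — each match is an end-marker on the path.
Prefixes of the query that are stored words: "kagalmor"
Count: 1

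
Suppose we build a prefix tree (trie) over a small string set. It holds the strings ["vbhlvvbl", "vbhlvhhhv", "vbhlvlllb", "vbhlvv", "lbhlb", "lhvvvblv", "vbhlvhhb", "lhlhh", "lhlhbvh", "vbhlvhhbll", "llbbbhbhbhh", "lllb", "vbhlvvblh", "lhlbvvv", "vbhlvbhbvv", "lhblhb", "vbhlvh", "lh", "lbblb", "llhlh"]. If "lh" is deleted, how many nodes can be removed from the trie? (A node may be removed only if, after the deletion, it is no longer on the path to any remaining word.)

0

After clearing the end-marker at "lh", prune upward until reaching a node still needed by another word.
Every node on "lh" is still needed (e.g. by "lhvvvblv"), so nothing is freed.
Nodes removed: 0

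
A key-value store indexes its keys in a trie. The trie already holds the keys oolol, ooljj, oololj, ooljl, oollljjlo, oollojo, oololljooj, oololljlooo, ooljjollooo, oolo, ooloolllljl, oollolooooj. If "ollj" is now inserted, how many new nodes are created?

Walking "ollj" from the root, the first 1 characters ("o") follow existing edges; "l" is the first miss.
So 4 − 1 = 3 new nodes.

3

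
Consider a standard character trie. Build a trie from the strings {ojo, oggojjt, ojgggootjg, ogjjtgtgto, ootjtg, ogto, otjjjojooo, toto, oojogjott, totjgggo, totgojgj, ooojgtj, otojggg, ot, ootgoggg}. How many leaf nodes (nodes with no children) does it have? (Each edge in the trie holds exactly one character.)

14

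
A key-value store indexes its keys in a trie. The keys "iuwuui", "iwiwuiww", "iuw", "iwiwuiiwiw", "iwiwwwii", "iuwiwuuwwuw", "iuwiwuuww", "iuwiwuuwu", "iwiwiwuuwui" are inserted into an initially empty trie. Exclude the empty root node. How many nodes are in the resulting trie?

37

Trace insertions, counting only characters that open a new branch:
  "iuwuui" → 6 new (i, u, w, u, u, i)
  "iwiwuiww" → prefix "i" already present; 7 new (w, i, w, u, i, w, w)
  "iuw" → prefix "iuw" already present; 0 new (none)
  "iwiwuiiwiw" → prefix "iwiwui" already present; 4 new (i, w, i, w)
  "iwiwwwii" → prefix "iwiw" already present; 4 new (w, w, i, i)
  "iuwiwuuwwuw" → prefix "iuw" already present; 8 new (i, w, u, u, w, w, u, w)
  "iuwiwuuww" → prefix "iuwiwuuww" already present; 0 new (none)
  "iuwiwuuwu" → prefix "iuwiwuuw" already present; 1 new (u)
  "iwiwiwuuwui" → prefix "iwiw" already present; 7 new (i, w, u, u, w, u, i)
Total nodes = 6 + 7 + 0 + 4 + 4 + 8 + 0 + 1 + 7 = 37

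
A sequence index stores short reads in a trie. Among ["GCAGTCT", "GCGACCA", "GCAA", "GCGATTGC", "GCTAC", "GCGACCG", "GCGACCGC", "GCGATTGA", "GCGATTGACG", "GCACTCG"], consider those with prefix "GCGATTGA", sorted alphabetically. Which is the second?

Filter for "GCGATTGA…" and sort: "GCGATTGA", "GCGATTGACG"
Position 2: GCGATTGACG

GCGATTGACG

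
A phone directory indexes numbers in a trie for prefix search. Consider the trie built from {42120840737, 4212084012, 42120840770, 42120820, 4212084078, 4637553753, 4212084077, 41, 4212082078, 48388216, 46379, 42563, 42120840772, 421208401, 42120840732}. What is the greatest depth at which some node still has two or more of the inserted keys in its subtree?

10

Look for the deepest trie node that still has at least two words in its subtree.
"42120840732" and "42120840737" agree on "4212084073" (10 characters) before diverging; nothing deeper is shared.
Longest shared-prefix length: 10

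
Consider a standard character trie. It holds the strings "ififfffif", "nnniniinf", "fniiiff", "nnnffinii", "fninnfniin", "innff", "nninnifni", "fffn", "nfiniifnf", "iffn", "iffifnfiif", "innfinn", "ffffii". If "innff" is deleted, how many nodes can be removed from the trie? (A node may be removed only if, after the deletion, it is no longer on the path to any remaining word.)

1

Walk "innff" from the leaf back toward the root, removing each node that no remaining word uses.
The suffix "f" (1 node) is used only by "innff"; the node for "innf" still has the child "i", so pruning stops there.
Nodes removed: 1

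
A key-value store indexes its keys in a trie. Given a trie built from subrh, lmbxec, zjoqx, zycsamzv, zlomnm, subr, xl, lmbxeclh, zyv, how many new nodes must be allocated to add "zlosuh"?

3

"zlo" is already a path in the trie; the remaining "suh" must be added.
So 6 − 3 = 3 new nodes.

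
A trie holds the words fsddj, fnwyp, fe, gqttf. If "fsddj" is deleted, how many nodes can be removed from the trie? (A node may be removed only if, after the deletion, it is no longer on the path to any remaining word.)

4

Walk "fsddj" from the leaf back toward the root, removing each node that no remaining word uses.
The suffix "sddj" (4 nodes) is used only by "fsddj"; the node for "f" still has the child "n", so pruning stops there.
Nodes removed: 4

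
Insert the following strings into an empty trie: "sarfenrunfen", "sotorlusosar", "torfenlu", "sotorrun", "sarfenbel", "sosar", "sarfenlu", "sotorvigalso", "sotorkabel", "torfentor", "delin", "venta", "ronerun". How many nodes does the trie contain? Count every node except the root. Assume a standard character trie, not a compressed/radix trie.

74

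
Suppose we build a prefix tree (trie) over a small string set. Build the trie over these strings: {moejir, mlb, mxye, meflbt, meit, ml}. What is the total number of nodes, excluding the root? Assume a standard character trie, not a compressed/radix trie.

For each word, the new-node count is its length minus the longest prefix already in the trie:
  "moejir" → 6 new (m, o, e, j, i, r)
  "mlb" → prefix "m" already present; 2 new (l, b)
  "mxye" → prefix "m" already present; 3 new (x, y, e)
  "meflbt" → prefix "m" already present; 5 new (e, f, l, b, t)
  "meit" → prefix "me" already present; 2 new (i, t)
  "ml" → prefix "ml" already present; 0 new (none)
Total nodes = 6 + 2 + 3 + 5 + 2 + 0 = 18

18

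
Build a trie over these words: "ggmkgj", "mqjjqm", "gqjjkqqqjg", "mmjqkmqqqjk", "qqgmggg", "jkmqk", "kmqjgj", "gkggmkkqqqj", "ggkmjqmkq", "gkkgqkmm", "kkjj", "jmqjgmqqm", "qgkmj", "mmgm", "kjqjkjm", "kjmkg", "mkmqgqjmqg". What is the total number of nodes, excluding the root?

For each word, the new-node count is its length minus the longest prefix already in the trie:
  "ggmkgj" → 6 new (g, g, m, k, g, j)
  "mqjjqm" → 6 new (m, q, j, j, q, m)
  "gqjjkqqqjg" → prefix "g" already present; 9 new (q, j, j, k, q, q, q, j, g)
  "mmjqkmqqqjk" → prefix "m" already present; 10 new (m, j, q, k, m, q, q, q, j, k)
  "qqgmggg" → 7 new (q, q, g, m, g, g, g)
  "jkmqk" → 5 new (j, k, m, q, k)
  "kmqjgj" → 6 new (k, m, q, j, g, j)
  "gkggmkkqqqj" → prefix "g" already present; 10 new (k, g, g, m, k, k, q, q, q, j)
  "ggkmjqmkq" → prefix "gg" already present; 7 new (k, m, j, q, m, k, q)
  "gkkgqkmm" → prefix "gk" already present; 6 new (k, g, q, k, m, m)
  "kkjj" → prefix "k" already present; 3 new (k, j, j)
  "jmqjgmqqm" → prefix "j" already present; 8 new (m, q, j, g, m, q, q, m)
  "qgkmj" → prefix "q" already present; 4 new (g, k, m, j)
  "mmgm" → prefix "mm" already present; 2 new (g, m)
  "kjqjkjm" → prefix "k" already present; 6 new (j, q, j, k, j, m)
  "kjmkg" → prefix "kj" already present; 3 new (m, k, g)
  "mkmqgqjmqg" → prefix "m" already present; 9 new (k, m, q, g, q, j, m, q, g)
Total nodes = 6 + 6 + 9 + 10 + 7 + 5 + 6 + 10 + 7 + 6 + 3 + 8 + 4 + 2 + 6 + 3 + 9 = 107

107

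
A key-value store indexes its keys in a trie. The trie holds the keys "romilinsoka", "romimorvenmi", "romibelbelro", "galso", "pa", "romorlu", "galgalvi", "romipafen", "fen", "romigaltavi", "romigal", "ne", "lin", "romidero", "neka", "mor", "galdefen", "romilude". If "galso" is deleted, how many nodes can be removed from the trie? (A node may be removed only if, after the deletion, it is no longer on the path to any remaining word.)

After clearing the end-marker at "galso", prune upward until reaching a node still needed by another word.
The suffix "so" (2 nodes) is used only by "galso"; the node for "gal" still has the child "g", so pruning stops there.
Nodes removed: 2

2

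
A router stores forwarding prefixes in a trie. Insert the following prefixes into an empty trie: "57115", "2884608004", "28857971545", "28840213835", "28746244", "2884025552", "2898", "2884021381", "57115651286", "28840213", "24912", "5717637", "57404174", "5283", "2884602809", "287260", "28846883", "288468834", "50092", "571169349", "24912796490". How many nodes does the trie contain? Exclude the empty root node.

92

Trace insertions, counting only characters that open a new branch:
  "57115" → 5 new (5, 7, 1, 1, 5)
  "2884608004" → 10 new (2, 8, 8, 4, 6, 0, 8, 0, 0, 4)
  "28857971545" → prefix "288" already present; 8 new (5, 7, 9, 7, 1, 5, 4, 5)
  "28840213835" → prefix "2884" already present; 7 new (0, 2, 1, 3, 8, 3, 5)
  "28746244" → prefix "28" already present; 6 new (7, 4, 6, 2, 4, 4)
  "2884025552" → prefix "288402" already present; 4 new (5, 5, 5, 2)
  "2898" → prefix "28" already present; 2 new (9, 8)
  "2884021381" → prefix "288402138" already present; 1 new (1)
  "57115651286" → prefix "57115" already present; 6 new (6, 5, 1, 2, 8, 6)
  "28840213" → prefix "28840213" already present; 0 new (none)
  "24912" → prefix "2" already present; 4 new (4, 9, 1, 2)
  "5717637" → prefix "571" already present; 4 new (7, 6, 3, 7)
  "57404174" → prefix "57" already present; 6 new (4, 0, 4, 1, 7, 4)
  "5283" → prefix "5" already present; 3 new (2, 8, 3)
  "2884602809" → prefix "288460" already present; 4 new (2, 8, 0, 9)
  "287260" → prefix "287" already present; 3 new (2, 6, 0)
  "28846883" → prefix "28846" already present; 3 new (8, 8, 3)
  "288468834" → prefix "28846883" already present; 1 new (4)
  "50092" → prefix "5" already present; 4 new (0, 0, 9, 2)
  "571169349" → prefix "5711" already present; 5 new (6, 9, 3, 4, 9)
  "24912796490" → prefix "24912" already present; 6 new (7, 9, 6, 4, 9, 0)
Total nodes = 5 + 10 + 8 + 7 + 6 + 4 + 2 + 1 + 6 + 0 + 4 + 4 + 6 + 3 + 4 + 3 + 3 + 1 + 4 + 5 + 6 = 92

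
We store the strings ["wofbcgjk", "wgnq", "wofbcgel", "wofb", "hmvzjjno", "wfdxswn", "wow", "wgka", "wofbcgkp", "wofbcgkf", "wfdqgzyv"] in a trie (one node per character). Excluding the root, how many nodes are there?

For each word, the new-node count is its length minus the longest prefix already in the trie:
  "wofbcgjk" → 8 new (w, o, f, b, c, g, j, k)
  "wgnq" → prefix "w" already present; 3 new (g, n, q)
  "wofbcgel" → prefix "wofbcg" already present; 2 new (e, l)
  "wofb" → prefix "wofb" already present; 0 new (none)
  "hmvzjjno" → 8 new (h, m, v, z, j, j, n, o)
  "wfdxswn" → prefix "w" already present; 6 new (f, d, x, s, w, n)
  "wow" → prefix "wo" already present; 1 new (w)
  "wgka" → prefix "wg" already present; 2 new (k, a)
  "wofbcgkp" → prefix "wofbcg" already present; 2 new (k, p)
  "wofbcgkf" → prefix "wofbcgk" already present; 1 new (f)
  "wfdqgzyv" → prefix "wfd" already present; 5 new (q, g, z, y, v)
Total nodes = 8 + 3 + 2 + 0 + 8 + 6 + 1 + 2 + 2 + 1 + 5 = 38

38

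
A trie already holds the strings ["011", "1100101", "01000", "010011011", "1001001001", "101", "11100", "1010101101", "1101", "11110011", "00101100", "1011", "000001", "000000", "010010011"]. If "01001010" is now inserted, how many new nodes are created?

The longest prefix of "01001010" already in the trie is "010010" (length 6).
So 8 − 6 = 2 new nodes.

2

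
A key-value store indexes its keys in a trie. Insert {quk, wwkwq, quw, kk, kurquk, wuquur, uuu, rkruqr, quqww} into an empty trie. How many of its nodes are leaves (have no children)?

Leaves are exactly the stored words that no other stored word extends.
Those words: "kk", "kurquk", "quk", "quqww", "quw", "rkruqr", "uuu", "wuquur", "wwkwq"
Leaf count: 9

9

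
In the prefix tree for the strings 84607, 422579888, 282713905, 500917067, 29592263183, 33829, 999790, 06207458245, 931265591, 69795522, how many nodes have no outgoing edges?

10

A leaf is a node with no children — equivalently, the end of a word that is not a proper prefix of any other stored word.
Those words: "06207458245", "282713905", "29592263183", "33829", "422579888", "500917067", "69795522", "84607", "931265591", "999790"
Leaf count: 10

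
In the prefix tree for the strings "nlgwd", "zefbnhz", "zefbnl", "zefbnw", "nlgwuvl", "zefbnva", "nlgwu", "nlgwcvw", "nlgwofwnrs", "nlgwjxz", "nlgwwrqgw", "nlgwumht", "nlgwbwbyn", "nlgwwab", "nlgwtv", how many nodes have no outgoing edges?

14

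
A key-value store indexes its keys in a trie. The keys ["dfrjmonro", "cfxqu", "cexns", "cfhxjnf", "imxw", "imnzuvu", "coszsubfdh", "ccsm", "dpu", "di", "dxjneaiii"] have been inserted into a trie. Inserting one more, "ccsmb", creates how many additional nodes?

The longest prefix of "ccsmb" already in the trie is "ccsm" (length 4).
Each of the 1 remaining characters creates one node.

1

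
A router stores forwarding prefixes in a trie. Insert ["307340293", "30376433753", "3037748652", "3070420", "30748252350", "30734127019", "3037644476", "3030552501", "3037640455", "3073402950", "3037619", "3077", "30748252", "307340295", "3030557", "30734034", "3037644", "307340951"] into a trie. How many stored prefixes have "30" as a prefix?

18

Traverse to the node for "30", then collect every word in that subtree.
Matches: "3030552501", "3030557", "3037619", "3037640455", "30376433753", "3037644", "3037644476", "3037748652", "3070420", "307340293", "307340295", "3073402950", "30734034", "307340951", "30734127019", "30748252", "30748252350", "3077"
Count: 18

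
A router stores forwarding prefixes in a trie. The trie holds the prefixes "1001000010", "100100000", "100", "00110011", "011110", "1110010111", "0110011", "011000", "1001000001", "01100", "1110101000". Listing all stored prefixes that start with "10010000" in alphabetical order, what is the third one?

1001000010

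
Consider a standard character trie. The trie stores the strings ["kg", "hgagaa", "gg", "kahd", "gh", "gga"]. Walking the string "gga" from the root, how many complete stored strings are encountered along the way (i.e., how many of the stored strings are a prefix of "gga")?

2

Check each prefix of "gga" against the stored set — each match is an end-marker on the path.
Prefixes of the query that are stored words: "gg", "gga"
Count: 2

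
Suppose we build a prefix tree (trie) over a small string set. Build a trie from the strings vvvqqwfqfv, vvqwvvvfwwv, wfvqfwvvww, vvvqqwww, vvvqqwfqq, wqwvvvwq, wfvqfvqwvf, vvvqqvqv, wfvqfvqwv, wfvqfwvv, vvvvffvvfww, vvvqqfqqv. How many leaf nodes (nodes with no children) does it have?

10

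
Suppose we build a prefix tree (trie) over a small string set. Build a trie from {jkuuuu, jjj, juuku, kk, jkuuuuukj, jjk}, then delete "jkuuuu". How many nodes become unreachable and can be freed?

0

A node on "jkuuuu"'s path can go only if nothing else ends at it or branches off below it.
Every node on "jkuuuu" is still needed (e.g. by "jkuuuuukj"), so nothing is freed.
Nodes removed: 0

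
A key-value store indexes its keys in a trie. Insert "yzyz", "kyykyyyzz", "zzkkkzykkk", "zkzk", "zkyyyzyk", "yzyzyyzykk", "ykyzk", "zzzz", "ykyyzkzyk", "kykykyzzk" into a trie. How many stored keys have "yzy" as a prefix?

Filter for entries beginning with "yzy":
Matches: "yzyz", "yzyzyyzykk"
Count: 2

2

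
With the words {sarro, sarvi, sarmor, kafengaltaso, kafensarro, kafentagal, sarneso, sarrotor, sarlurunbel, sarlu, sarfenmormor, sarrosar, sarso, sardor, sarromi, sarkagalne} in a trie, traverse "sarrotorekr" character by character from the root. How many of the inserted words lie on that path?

Check each prefix of "sarrotorekr" against the stored set — each match is an end-marker on the path.
Prefixes of the query that are stored words: "sarro", "sarrotor"
Count: 2

2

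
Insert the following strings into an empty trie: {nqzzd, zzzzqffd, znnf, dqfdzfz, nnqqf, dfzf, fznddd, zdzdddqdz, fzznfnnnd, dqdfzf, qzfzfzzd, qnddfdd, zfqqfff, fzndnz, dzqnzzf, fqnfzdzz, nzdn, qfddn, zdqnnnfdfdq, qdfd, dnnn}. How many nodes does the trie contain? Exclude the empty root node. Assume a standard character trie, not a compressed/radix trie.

For each word, the new-node count is its length minus the longest prefix already in the trie:
  "nqzzd" → 5 new (n, q, z, z, d)
  "zzzzqffd" → 8 new (z, z, z, z, q, f, f, d)
  "znnf" → prefix "z" already present; 3 new (n, n, f)
  "dqfdzfz" → 7 new (d, q, f, d, z, f, z)
  "nnqqf" → prefix "n" already present; 4 new (n, q, q, f)
  "dfzf" → prefix "d" already present; 3 new (f, z, f)
  "fznddd" → 6 new (f, z, n, d, d, d)
  "zdzdddqdz" → prefix "z" already present; 8 new (d, z, d, d, d, q, d, z)
  "fzznfnnnd" → prefix "fz" already present; 7 new (z, n, f, n, n, n, d)
  "dqdfzf" → prefix "dq" already present; 4 new (d, f, z, f)
  "qzfzfzzd" → 8 new (q, z, f, z, f, z, z, d)
  "qnddfdd" → prefix "q" already present; 6 new (n, d, d, f, d, d)
  "zfqqfff" → prefix "z" already present; 6 new (f, q, q, f, f, f)
  "fzndnz" → prefix "fznd" already present; 2 new (n, z)
  "dzqnzzf" → prefix "d" already present; 6 new (z, q, n, z, z, f)
  "fqnfzdzz" → prefix "f" already present; 7 new (q, n, f, z, d, z, z)
  "nzdn" → prefix "n" already present; 3 new (z, d, n)
  "qfddn" → prefix "q" already present; 4 new (f, d, d, n)
  "zdqnnnfdfdq" → prefix "zd" already present; 9 new (q, n, n, n, f, d, f, d, q)
  "qdfd" → prefix "q" already present; 3 new (d, f, d)
  "dnnn" → prefix "d" already present; 3 new (n, n, n)
Total nodes = 5 + 8 + 3 + 7 + 4 + 3 + 6 + 8 + 7 + 4 + 8 + 6 + 6 + 2 + 6 + 7 + 3 + 4 + 9 + 3 + 3 = 112

112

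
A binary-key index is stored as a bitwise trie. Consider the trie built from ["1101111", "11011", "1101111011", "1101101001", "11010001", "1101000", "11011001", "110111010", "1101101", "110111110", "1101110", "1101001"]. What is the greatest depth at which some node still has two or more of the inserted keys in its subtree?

Equivalently: take the maximum, over all pairs, of their longest common prefix length.
e.g. "1101000" and "11010001" share the prefix "1101000" of length 7; no pair shares a longer one.
Longest shared-prefix length: 7

7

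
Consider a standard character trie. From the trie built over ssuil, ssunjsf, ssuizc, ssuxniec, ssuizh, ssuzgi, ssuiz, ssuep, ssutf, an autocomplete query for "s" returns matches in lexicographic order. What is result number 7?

DFS of the "s" subtree visits, in order: "ssuep", "ssuil", "ssuiz", "ssuizc", "ssuizh", "ssunjsf", "ssutf", "ssuxniec", "ssuzgi"
The 7th is ssutf.

ssutf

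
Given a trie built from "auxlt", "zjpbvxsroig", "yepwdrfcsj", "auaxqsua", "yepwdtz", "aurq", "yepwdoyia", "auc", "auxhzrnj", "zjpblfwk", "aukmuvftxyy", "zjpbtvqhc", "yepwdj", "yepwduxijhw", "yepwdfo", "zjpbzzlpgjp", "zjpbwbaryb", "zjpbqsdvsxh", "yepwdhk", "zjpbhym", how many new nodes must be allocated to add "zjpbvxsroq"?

Walking "zjpbvxsroq" from the root, the first 9 characters ("zjpbvxsro") follow existing edges; "q" is the first miss.
Each of the 1 remaining characters creates one node.

1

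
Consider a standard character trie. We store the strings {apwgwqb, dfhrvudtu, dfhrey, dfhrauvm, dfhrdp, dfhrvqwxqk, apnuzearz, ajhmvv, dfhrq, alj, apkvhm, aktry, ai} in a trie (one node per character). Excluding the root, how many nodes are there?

Trace insertions, counting only characters that open a new branch:
  "apwgwqb" → 7 new (a, p, w, g, w, q, b)
  "dfhrvudtu" → 9 new (d, f, h, r, v, u, d, t, u)
  "dfhrey" → prefix "dfhr" already present; 2 new (e, y)
  "dfhrauvm" → prefix "dfhr" already present; 4 new (a, u, v, m)
  "dfhrdp" → prefix "dfhr" already present; 2 new (d, p)
  "dfhrvqwxqk" → prefix "dfhrv" already present; 5 new (q, w, x, q, k)
  "apnuzearz" → prefix "ap" already present; 7 new (n, u, z, e, a, r, z)
  "ajhmvv" → prefix "a" already present; 5 new (j, h, m, v, v)
  "dfhrq" → prefix "dfhr" already present; 1 new (q)
  "alj" → prefix "a" already present; 2 new (l, j)
  "apkvhm" → prefix "ap" already present; 4 new (k, v, h, m)
  "aktry" → prefix "a" already present; 4 new (k, t, r, y)
  "ai" → prefix "a" already present; 1 new (i)
Total nodes = 7 + 9 + 2 + 4 + 2 + 5 + 7 + 5 + 1 + 2 + 4 + 4 + 1 = 53

53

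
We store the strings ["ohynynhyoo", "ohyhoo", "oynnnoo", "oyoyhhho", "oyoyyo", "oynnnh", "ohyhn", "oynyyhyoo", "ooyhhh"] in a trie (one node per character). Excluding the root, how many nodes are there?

Trie structure (* marks end of a word):
(root)
└─ o
   ├─ h
   │  └─ y
   │     ├─ h
   │     │  ├─ n *
   │     │  └─ o
   │     │     └─ o *
   │     └─ n
   │        └─ y
   │           └─ n
   │              └─ h
   │                 └─ y
   │                    └─ o
   │                       └─ o *
   ├─ o
   │  └─ y
   │     └─ h
   │        └─ h
   │           └─ h *
   └─ y
      ├─ n
      │  ├─ n
      │  │  └─ n
      │  │     ├─ h *
      │  │     └─ o
      │  │        └─ o *
      │  └─ y
      │     └─ y
      │        └─ h
      │           └─ y
      │              └─ o
      │                 └─ o *
      └─ o
         └─ y
            ├─ h
            │  └─ h
            │     └─ h
            │        └─ o *
            └─ y
               └─ o *
Counting every labelled node above: 40.

40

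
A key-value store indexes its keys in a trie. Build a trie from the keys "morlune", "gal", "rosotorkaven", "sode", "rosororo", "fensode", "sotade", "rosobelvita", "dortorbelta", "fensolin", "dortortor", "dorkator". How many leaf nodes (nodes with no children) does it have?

Leaves are exactly the stored words that no other stored word extends.
Those words: "dorkator", "dortorbelta", "dortortor", "fensode", "fensolin", "gal", "morlune", "rosobelvita", "rosororo", "rosotorkaven", "sode", "sotade"
Leaf count: 12

12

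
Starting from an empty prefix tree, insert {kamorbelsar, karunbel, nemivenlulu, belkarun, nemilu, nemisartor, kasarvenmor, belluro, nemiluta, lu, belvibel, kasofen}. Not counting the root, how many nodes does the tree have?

70

Count nodes per top-level branch (shared prefixes stored once):
  'b'-branch (belkarun, belluro, belvibel): 17 nodes
  'k'-branch (kamorbelsar, karunbel, kasarvenmor, kasofen): 30 nodes
  'l'-branch (lu): 2 nodes
  'n'-branch (nemilu, nemiluta, nemisartor, nemivenlulu): 21 nodes
Sum: 70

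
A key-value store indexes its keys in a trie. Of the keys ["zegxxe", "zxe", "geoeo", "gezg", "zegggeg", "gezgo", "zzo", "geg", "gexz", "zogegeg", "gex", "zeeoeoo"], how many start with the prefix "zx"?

Filter for entries beginning with "zx":
Matches: "zxe"
Count: 1

1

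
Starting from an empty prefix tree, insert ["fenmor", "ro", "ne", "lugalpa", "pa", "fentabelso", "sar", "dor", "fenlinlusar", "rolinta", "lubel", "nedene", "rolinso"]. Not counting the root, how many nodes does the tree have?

Insert word by word; a character creates a node only if that edge doesn't already exist:
  "fenmor" → 6 new (f, e, n, m, o, r)
  "ro" → 2 new (r, o)
  "ne" → 2 new (n, e)
  "lugalpa" → 7 new (l, u, g, a, l, p, a)
  "pa" → 2 new (p, a)
  "fentabelso" → prefix "fen" already present; 7 new (t, a, b, e, l, s, o)
  "sar" → 3 new (s, a, r)
  "dor" → 3 new (d, o, r)
  "fenlinlusar" → prefix "fen" already present; 8 new (l, i, n, l, u, s, a, r)
  "rolinta" → prefix "ro" already present; 5 new (l, i, n, t, a)
  "lubel" → prefix "lu" already present; 3 new (b, e, l)
  "nedene" → prefix "ne" already present; 4 new (d, e, n, e)
  "rolinso" → prefix "rolin" already present; 2 new (s, o)
Total nodes = 6 + 2 + 2 + 7 + 2 + 7 + 3 + 3 + 8 + 5 + 3 + 4 + 2 = 54

54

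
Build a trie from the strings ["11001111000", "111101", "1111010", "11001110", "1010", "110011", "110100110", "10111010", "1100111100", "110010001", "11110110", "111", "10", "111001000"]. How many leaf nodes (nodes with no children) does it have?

9

Leaves are exactly the stored words that no other stored word extends.
Those words: "1010", "10111010", "110010001", "11001110", "11001111000", "110100110", "111001000", "1111010", "11110110"
Leaf count: 9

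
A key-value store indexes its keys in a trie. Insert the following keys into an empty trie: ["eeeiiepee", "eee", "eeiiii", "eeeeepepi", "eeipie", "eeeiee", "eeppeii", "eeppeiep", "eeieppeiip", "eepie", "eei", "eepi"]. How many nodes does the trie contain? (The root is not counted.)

40

Count nodes per top-level branch (shared prefixes stored once):
  'e'-branch (eee, eeeeepepi, eeeiee, eeeiiepee, eei, eeieppeiip, eeiiii, eeipie, eepi, eepie, eeppeiep, eeppeii): 40 nodes
Sum: 40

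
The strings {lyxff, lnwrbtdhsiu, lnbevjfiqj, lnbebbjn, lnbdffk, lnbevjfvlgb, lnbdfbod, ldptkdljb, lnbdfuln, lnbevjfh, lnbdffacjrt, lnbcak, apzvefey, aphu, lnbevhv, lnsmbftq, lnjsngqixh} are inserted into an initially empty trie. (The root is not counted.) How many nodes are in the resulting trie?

84

Insert word by word; a character creates a node only if that edge doesn't already exist:
  "lyxff" → 5 new (l, y, x, f, f)
  "lnwrbtdhsiu" → prefix "l" already present; 10 new (n, w, r, b, t, d, h, s, i, u)
  "lnbevjfiqj" → prefix "ln" already present; 8 new (b, e, v, j, f, i, q, j)
  "lnbebbjn" → prefix "lnbe" already present; 4 new (b, b, j, n)
  "lnbdffk" → prefix "lnb" already present; 4 new (d, f, f, k)
  "lnbevjfvlgb" → prefix "lnbevjf" already present; 4 new (v, l, g, b)
  "lnbdfbod" → prefix "lnbdf" already present; 3 new (b, o, d)
  "ldptkdljb" → prefix "l" already present; 8 new (d, p, t, k, d, l, j, b)
  "lnbdfuln" → prefix "lnbdf" already present; 3 new (u, l, n)
  "lnbevjfh" → prefix "lnbevjf" already present; 1 new (h)
  "lnbdffacjrt" → prefix "lnbdff" already present; 5 new (a, c, j, r, t)
  "lnbcak" → prefix "lnb" already present; 3 new (c, a, k)
  "apzvefey" → 8 new (a, p, z, v, e, f, e, y)
  "aphu" → prefix "ap" already present; 2 new (h, u)
  "lnbevhv" → prefix "lnbev" already present; 2 new (h, v)
  "lnsmbftq" → prefix "ln" already present; 6 new (s, m, b, f, t, q)
  "lnjsngqixh" → prefix "ln" already present; 8 new (j, s, n, g, q, i, x, h)
Total nodes = 5 + 10 + 8 + 4 + 4 + 4 + 3 + 8 + 3 + 1 + 5 + 3 + 8 + 2 + 2 + 6 + 8 = 84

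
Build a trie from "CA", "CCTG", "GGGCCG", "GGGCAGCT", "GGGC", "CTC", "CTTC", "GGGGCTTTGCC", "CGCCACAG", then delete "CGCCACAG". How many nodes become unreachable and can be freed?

A node on "CGCCACAG"'s path can go only if nothing else ends at it or branches off below it.
The suffix "GCCACAG" (7 nodes) is used only by "CGCCACAG"; the node for "C" still has the child "A", so pruning stops there.
Nodes removed: 7

7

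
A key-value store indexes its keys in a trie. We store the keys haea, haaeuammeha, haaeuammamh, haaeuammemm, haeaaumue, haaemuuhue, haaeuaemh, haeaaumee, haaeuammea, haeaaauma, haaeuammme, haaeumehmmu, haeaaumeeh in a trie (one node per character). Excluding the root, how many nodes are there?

48

Trace insertions, counting only characters that open a new branch:
  "haea" → 4 new (h, a, e, a)
  "haaeuammeha" → prefix "ha" already present; 9 new (a, e, u, a, m, m, e, h, a)
  "haaeuammamh" → prefix "haaeuamm" already present; 3 new (a, m, h)
  "haaeuammemm" → prefix "haaeuamme" already present; 2 new (m, m)
  "haeaaumue" → prefix "haea" already present; 5 new (a, u, m, u, e)
  "haaemuuhue" → prefix "haae" already present; 6 new (m, u, u, h, u, e)
  "haaeuaemh" → prefix "haaeua" already present; 3 new (e, m, h)
  "haeaaumee" → prefix "haeaaum" already present; 2 new (e, e)
  "haaeuammea" → prefix "haaeuamme" already present; 1 new (a)
  "haeaaauma" → prefix "haeaa" already present; 4 new (a, u, m, a)
  "haaeuammme" → prefix "haaeuamm" already present; 2 new (m, e)
  "haaeumehmmu" → prefix "haaeu" already present; 6 new (m, e, h, m, m, u)
  "haeaaumeeh" → prefix "haeaaumee" already present; 1 new (h)
Total nodes = 4 + 9 + 3 + 2 + 5 + 6 + 3 + 2 + 1 + 4 + 2 + 6 + 1 = 48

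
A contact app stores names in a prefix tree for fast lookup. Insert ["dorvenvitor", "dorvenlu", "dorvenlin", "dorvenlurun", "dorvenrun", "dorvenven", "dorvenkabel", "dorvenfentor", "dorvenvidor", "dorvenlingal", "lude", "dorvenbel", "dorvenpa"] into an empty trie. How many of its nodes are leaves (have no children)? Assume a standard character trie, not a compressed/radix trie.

Leaves are exactly the stored words that no other stored word extends.
Those words: "dorvenbel", "dorvenfentor", "dorvenkabel", "dorvenlingal", "dorvenlurun", "dorvenpa", "dorvenrun", "dorvenven", "dorvenvidor", "dorvenvitor", "lude"
Leaf count: 11

11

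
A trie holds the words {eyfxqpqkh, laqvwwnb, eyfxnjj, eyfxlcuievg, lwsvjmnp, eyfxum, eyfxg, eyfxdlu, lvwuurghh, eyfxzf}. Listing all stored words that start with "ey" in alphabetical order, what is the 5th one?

Words with prefix "ey", in lexicographic order: "eyfxdlu", "eyfxg", "eyfxlcuievg", "eyfxnjj", "eyfxqpqkh", "eyfxum", "eyfxzf"
Position 5: eyfxqpqkh

eyfxqpqkh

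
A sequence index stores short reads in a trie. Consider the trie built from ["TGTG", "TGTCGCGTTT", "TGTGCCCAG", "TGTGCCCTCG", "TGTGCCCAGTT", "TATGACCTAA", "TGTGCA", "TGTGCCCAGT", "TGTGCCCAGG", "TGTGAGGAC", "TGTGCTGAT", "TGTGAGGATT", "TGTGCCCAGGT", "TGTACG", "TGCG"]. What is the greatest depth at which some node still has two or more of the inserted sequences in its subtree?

Look for the deepest trie node that still has at least two words in its subtree.
"TGTGCCCAGG" and "TGTGCCCAGGT" agree on "TGTGCCCAGG" (10 characters) before diverging; nothing deeper is shared.
Longest shared-prefix length: 10

10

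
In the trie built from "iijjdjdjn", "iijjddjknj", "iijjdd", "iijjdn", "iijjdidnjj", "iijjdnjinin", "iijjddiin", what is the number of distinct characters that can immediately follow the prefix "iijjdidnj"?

1

Walk "iijjdidnj" from the root, arriving at one node.
Characters that immediately follow "iijjdidnj" among the stored strings: {j}.
That node has 1 child edge.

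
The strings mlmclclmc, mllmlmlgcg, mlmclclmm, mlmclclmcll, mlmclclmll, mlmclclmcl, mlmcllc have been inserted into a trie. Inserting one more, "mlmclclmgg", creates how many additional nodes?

2

The longest prefix of "mlmclclmgg" already in the trie is "mlmclclm" (length 8).
New nodes needed: |"mlmclclmgg"| − 8 = 10 − 8 = 2.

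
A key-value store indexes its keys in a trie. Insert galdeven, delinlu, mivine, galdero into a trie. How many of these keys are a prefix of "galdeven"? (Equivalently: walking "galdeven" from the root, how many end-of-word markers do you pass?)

Walk "galdeven" from the root; an end-of-word marker is hit whenever a stored word is a prefix of "galdeven".
Prefixes of the query that are stored words: "galdeven"
Count: 1

1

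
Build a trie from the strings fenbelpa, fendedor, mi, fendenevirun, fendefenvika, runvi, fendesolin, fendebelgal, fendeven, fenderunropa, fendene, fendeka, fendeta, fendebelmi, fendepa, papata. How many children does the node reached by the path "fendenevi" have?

Follow the path "fendenevi" to its node, then look at its outgoing edges.
Distinct next characters after "fendenevi": r.
That node has 1 child edge.

1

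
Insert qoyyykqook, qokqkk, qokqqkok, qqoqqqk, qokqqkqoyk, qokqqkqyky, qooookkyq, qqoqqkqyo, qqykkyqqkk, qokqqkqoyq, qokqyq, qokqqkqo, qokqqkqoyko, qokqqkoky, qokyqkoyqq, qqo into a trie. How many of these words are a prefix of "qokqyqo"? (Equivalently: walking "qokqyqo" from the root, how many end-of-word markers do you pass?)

Check each prefix of "qokqyqo" against the stored set — each match is an end-marker on the path.
Prefixes of the query that are stored words: "qokqyq"
Count: 1

1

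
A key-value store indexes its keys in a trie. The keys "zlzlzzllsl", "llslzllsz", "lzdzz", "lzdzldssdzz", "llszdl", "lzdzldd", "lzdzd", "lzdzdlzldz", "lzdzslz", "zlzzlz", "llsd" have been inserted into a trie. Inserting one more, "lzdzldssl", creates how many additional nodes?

1

The longest prefix of "lzdzldssl" already in the trie is "lzdzldss" (length 8).
New nodes needed: |"lzdzldssl"| − 8 = 9 − 8 = 1.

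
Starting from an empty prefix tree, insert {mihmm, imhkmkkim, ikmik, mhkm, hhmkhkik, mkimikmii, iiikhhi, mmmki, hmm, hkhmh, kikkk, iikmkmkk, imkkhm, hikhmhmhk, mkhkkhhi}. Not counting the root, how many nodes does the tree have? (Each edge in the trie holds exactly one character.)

Trace insertions, counting only characters that open a new branch:
  "mihmm" → 5 new (m, i, h, m, m)
  "imhkmkkim" → 9 new (i, m, h, k, m, k, k, i, m)
  "ikmik" → prefix "i" already present; 4 new (k, m, i, k)
  "mhkm" → prefix "m" already present; 3 new (h, k, m)
  "hhmkhkik" → 8 new (h, h, m, k, h, k, i, k)
  "mkimikmii" → prefix "m" already present; 8 new (k, i, m, i, k, m, i, i)
  "iiikhhi" → prefix "i" already present; 6 new (i, i, k, h, h, i)
  "mmmki" → prefix "m" already present; 4 new (m, m, k, i)
  "hmm" → prefix "h" already present; 2 new (m, m)
  "hkhmh" → prefix "h" already present; 4 new (k, h, m, h)
  "kikkk" → 5 new (k, i, k, k, k)
  "iikmkmkk" → prefix "ii" already present; 6 new (k, m, k, m, k, k)
  "imkkhm" → prefix "im" already present; 4 new (k, k, h, m)
  "hikhmhmhk" → prefix "h" already present; 8 new (i, k, h, m, h, m, h, k)
  "mkhkkhhi" → prefix "mk" already present; 6 new (h, k, k, h, h, i)
Total nodes = 5 + 9 + 4 + 3 + 8 + 8 + 6 + 4 + 2 + 4 + 5 + 6 + 4 + 8 + 6 = 82

82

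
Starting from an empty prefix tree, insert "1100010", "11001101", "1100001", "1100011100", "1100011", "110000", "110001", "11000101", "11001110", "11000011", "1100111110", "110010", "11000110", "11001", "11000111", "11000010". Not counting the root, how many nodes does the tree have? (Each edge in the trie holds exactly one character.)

27

Count nodes per top-level branch (shared prefixes stored once):
  '1'-branch (110000, 1100001, 11000010, 11000011, 110001, 1100010, 11000101, 1100011, 11000110, 11000111, 1100011100, 11001, 110010, 11001101, 11001110, 1100111110): 27 nodes
Sum: 27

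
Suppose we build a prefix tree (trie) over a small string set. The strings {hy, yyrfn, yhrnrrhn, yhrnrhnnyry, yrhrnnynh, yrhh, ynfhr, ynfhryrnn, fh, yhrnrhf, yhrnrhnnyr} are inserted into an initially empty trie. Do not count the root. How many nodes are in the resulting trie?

Trace insertions, counting only characters that open a new branch:
  "hy" → 2 new (h, y)
  "yyrfn" → 5 new (y, y, r, f, n)
  "yhrnrrhn" → prefix "y" already present; 7 new (h, r, n, r, r, h, n)
  "yhrnrhnnyry" → prefix "yhrnr" already present; 6 new (h, n, n, y, r, y)
  "yrhrnnynh" → prefix "y" already present; 8 new (r, h, r, n, n, y, n, h)
  "yrhh" → prefix "yrh" already present; 1 new (h)
  "ynfhr" → prefix "y" already present; 4 new (n, f, h, r)
  "ynfhryrnn" → prefix "ynfhr" already present; 4 new (y, r, n, n)
  "fh" → 2 new (f, h)
  "yhrnrhf" → prefix "yhrnrh" already present; 1 new (f)
  "yhrnrhnnyr" → prefix "yhrnrhnnyr" already present; 0 new (none)
Total nodes = 2 + 5 + 7 + 6 + 8 + 1 + 4 + 4 + 2 + 1 + 0 = 40

40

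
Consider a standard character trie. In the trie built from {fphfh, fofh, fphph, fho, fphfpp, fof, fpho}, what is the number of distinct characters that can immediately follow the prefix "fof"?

1

The children of the "fof" node are the distinct next characters among strings starting with "fof".
Characters that immediately follow "fof" among the stored strings: {h}.
That node has 1 child edge.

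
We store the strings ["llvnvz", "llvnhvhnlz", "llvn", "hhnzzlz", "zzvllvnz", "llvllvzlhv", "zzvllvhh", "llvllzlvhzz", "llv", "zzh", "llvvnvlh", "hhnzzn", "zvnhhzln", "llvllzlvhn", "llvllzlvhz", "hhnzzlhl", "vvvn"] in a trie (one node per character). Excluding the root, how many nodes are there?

Insert word by word; a character creates a node only if that edge doesn't already exist:
  "llvnvz" → 6 new (l, l, v, n, v, z)
  "llvnhvhnlz" → prefix "llvn" already present; 6 new (h, v, h, n, l, z)
  "llvn" → prefix "llvn" already present; 0 new (none)
  "hhnzzlz" → 7 new (h, h, n, z, z, l, z)
  "zzvllvnz" → 8 new (z, z, v, l, l, v, n, z)
  "llvllvzlhv" → prefix "llv" already present; 7 new (l, l, v, z, l, h, v)
  "zzvllvhh" → prefix "zzvllv" already present; 2 new (h, h)
  "llvllzlvhzz" → prefix "llvll" already present; 6 new (z, l, v, h, z, z)
  "llv" → prefix "llv" already present; 0 new (none)
  "zzh" → prefix "zz" already present; 1 new (h)
  "llvvnvlh" → prefix "llv" already present; 5 new (v, n, v, l, h)
  "hhnzzn" → prefix "hhnzz" already present; 1 new (n)
  "zvnhhzln" → prefix "z" already present; 7 new (v, n, h, h, z, l, n)
  "llvllzlvhn" → prefix "llvllzlvh" already present; 1 new (n)
  "llvllzlvhz" → prefix "llvllzlvhz" already present; 0 new (none)
  "hhnzzlhl" → prefix "hhnzzl" already present; 2 new (h, l)
  "vvvn" → 4 new (v, v, v, n)
Total nodes = 6 + 6 + 0 + 7 + 8 + 7 + 2 + 6 + 0 + 1 + 5 + 1 + 7 + 1 + 0 + 2 + 4 = 63

63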